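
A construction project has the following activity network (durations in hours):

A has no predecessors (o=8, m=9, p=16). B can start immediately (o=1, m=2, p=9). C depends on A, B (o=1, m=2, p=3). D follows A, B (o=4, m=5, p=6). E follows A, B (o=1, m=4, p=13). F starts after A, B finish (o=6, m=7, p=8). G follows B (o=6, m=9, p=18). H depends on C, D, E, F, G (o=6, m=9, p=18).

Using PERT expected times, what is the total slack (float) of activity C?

5 hours

te_A = (8 + 4·9 + 16)/6 = 60/6 = 10
te_B = (1 + 4·2 + 9)/6 = 18/6 = 3
te_C = (1 + 4·2 + 3)/6 = 12/6 = 2
te_D = (4 + 4·5 + 6)/6 = 30/6 = 5
te_E = (1 + 4·4 + 13)/6 = 30/6 = 5
te_F = (6 + 4·7 + 8)/6 = 42/6 = 7
te_G = (6 + 4·9 + 18)/6 = 60/6 = 10
te_H = (6 + 4·9 + 18)/6 = 60/6 = 10

Forward pass:
ES_A = 0; EF_A = 10
ES_B = 0; EF_B = 3
ES_C = max(EF_A=10, EF_B=3) = 10; EF_C = 10+2 = 12
ES_D = max(EF_A=10, EF_B=3) = 10; EF_D = 10+5 = 15
ES_E = max(EF_A=10, EF_B=3) = 10; EF_E = 10+5 = 15
ES_F = max(EF_A=10, EF_B=3) = 10; EF_F = 10+7 = 17
ES_G = 3; EF_G = 3+10 = 13
ES_H = max(EF_C=12, EF_D=15, EF_E=15, EF_F=17, EF_G=13) = 17; EF_H = 17+10 = 27
Expected project duration μ = 27 hours. Critical path: A → F → H.

Backward pass:
LF_H = 27; LS_H = 27−10 = 17
LF_G = LS_H = 17; LS_G = 17−10 = 7
LF_F = LS_H = 17; LS_F = 17−7 = 10
LF_E = LS_H = 17; LS_E = 17−5 = 12
LF_D = LS_H = 17; LS_D = 17−5 = 12
LF_C = LS_H = 17; LS_C = 17−2 = 15
LF_B = min(LS_C=15, LS_D=12, LS_E=12, LS_F=10, LS_G=7) = 7; LS_B = 7−3 = 4
LF_A = min(LS_C=15, LS_D=12, LS_E=12, LS_F=10) = 10; LS_A = 10−10 = 0
Slack_C = LS_C − ES_C = 15 − 10 = 5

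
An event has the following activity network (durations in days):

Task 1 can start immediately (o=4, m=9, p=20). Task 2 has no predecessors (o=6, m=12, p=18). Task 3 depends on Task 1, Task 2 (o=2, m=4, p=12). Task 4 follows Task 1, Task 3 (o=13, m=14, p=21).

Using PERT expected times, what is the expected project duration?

te_Task 1 = (4 + 4·9 + 20)/6 = 60/6 = 10
te_Task 2 = (6 + 4·12 + 18)/6 = 72/6 = 12
te_Task 3 = (2 + 4·4 + 12)/6 = 30/6 = 5
te_Task 4 = (13 + 4·14 + 21)/6 = 90/6 = 15

Forward pass:
ES_Task 1 = 0; EF_Task 1 = 10
ES_Task 2 = 0; EF_Task 2 = 12
ES_Task 3 = max(EF_Task 1=10, EF_Task 2=12) = 12; EF_Task 3 = 12+5 = 17
ES_Task 4 = max(EF_Task 1=10, EF_Task 3=17) = 17; EF_Task 4 = 17+15 = 32
Expected project duration μ = 32 days. Critical path: Task 2 → Task 3 → Task 4.

32 days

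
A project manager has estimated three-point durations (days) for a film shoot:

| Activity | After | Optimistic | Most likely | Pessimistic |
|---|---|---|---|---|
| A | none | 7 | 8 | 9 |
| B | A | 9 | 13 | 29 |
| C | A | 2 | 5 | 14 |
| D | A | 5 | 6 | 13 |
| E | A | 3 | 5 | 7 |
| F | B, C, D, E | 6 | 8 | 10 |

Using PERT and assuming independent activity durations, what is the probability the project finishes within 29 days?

te_A = (7 + 4·8 + 9)/6 = 48/6 = 8; σ²_A = ((9−7)/6)² = 0.111
te_B = (9 + 4·13 + 29)/6 = 90/6 = 15; σ²_B = ((29−9)/6)² = 11.111
te_C = (2 + 4·5 + 14)/6 = 36/6 = 6; σ²_C = ((14−2)/6)² = 4.000
te_D = (5 + 4·6 + 13)/6 = 42/6 = 7; σ²_D = ((13−5)/6)² = 1.778
te_E = (3 + 4·5 + 7)/6 = 30/6 = 5; σ²_E = ((7−3)/6)² = 0.444
te_F = (6 + 4·8 + 10)/6 = 48/6 = 8; σ²_F = ((10−6)/6)² = 0.444

Forward pass:
ES_A = 0; EF_A = 8
ES_B = 8; EF_B = 8+15 = 23
ES_C = 8; EF_C = 8+6 = 14
ES_D = 8; EF_D = 8+7 = 15
ES_E = 8; EF_E = 8+5 = 13
ES_F = max(EF_B=23, EF_C=14, EF_D=15, EF_E=13) = 23; EF_F = 23+8 = 31
Expected project duration μ = 31 days. Critical path: A → B → F.

Variance along critical path = 0.111 + 11.111 + 0.444 = 11.667; σ = √11.667 = 3.416 days.
Z = (29 − 31) / 3.416 = -0.586
P(T ≤ 29) = Φ(-0.586) ≈ 0.279

0.279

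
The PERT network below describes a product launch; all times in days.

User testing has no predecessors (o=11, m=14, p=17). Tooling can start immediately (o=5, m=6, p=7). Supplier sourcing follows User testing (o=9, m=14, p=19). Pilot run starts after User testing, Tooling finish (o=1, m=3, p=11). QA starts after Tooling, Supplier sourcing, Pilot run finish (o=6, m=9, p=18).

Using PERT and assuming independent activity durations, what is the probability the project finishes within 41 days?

0.859

te_User testing = (11 + 4·14 + 17)/6 = 84/6 = 14; σ²_User testing = ((17−11)/6)² = 1.000
te_Tooling = (5 + 4·6 + 7)/6 = 36/6 = 6; σ²_Tooling = ((7−5)/6)² = 0.111
te_Supplier sourcing = (9 + 4·14 + 19)/6 = 84/6 = 14; σ²_Supplier sourcing = ((19−9)/6)² = 2.778
te_Pilot run = (1 + 4·3 + 11)/6 = 24/6 = 4; σ²_Pilot run = ((11−1)/6)² = 2.778
te_QA = (6 + 4·9 + 18)/6 = 60/6 = 10; σ²_QA = ((18−6)/6)² = 4.000

Forward pass:
ES_User testing = 0; EF_User testing = 14
ES_Tooling = 0; EF_Tooling = 6
ES_Supplier sourcing = 14; EF_Supplier sourcing = 14+14 = 28
ES_Pilot run = max(EF_User testing=14, EF_Tooling=6) = 14; EF_Pilot run = 14+4 = 18
ES_QA = max(EF_Tooling=6, EF_Supplier sourcing=28, EF_Pilot run=18) = 28; EF_QA = 28+10 = 38
Expected project duration μ = 38 days. Critical path: User testing → Supplier sourcing → QA.

Variance along critical path = 1.000 + 2.778 + 4.000 = 7.778; σ = √7.778 = 2.789 days.
Z = (41 − 38) / 2.789 = 1.076
P(T ≤ 41) = Φ(1.076) ≈ 0.859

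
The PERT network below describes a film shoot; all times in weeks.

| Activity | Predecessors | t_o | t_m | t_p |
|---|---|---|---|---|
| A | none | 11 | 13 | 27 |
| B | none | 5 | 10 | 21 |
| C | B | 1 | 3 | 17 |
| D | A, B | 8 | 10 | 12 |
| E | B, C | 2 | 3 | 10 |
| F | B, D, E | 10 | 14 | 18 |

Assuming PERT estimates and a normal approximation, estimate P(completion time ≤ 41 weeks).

0.744

te_A = (11 + 4·13 + 27)/6 = 90/6 = 15; σ²_A = ((27−11)/6)² = 7.111
te_B = (5 + 4·10 + 21)/6 = 66/6 = 11; σ²_B = ((21−5)/6)² = 7.111
te_C = (1 + 4·3 + 17)/6 = 30/6 = 5; σ²_C = ((17−1)/6)² = 7.111
te_D = (8 + 4·10 + 12)/6 = 60/6 = 10; σ²_D = ((12−8)/6)² = 0.444
te_E = (2 + 4·3 + 10)/6 = 24/6 = 4; σ²_E = ((10−2)/6)² = 1.778
te_F = (10 + 4·14 + 18)/6 = 84/6 = 14; σ²_F = ((18−10)/6)² = 1.778

Forward pass:
ES_A = 0; EF_A = 15
ES_B = 0; EF_B = 11
ES_C = 11; EF_C = 11+5 = 16
ES_D = max(EF_A=15, EF_B=11) = 15; EF_D = 15+10 = 25
ES_E = max(EF_B=11, EF_C=16) = 16; EF_E = 16+4 = 20
ES_F = max(EF_B=11, EF_D=25, EF_E=20) = 25; EF_F = 25+14 = 39
Expected project duration μ = 39 weeks. Critical path: A → D → F.

Variance along critical path = 7.111 + 0.444 + 1.778 = 9.333; σ = √9.333 = 3.055 weeks.
Z = (41 − 39) / 3.055 = 0.655
P(T ≤ 41) = Φ(0.655) ≈ 0.744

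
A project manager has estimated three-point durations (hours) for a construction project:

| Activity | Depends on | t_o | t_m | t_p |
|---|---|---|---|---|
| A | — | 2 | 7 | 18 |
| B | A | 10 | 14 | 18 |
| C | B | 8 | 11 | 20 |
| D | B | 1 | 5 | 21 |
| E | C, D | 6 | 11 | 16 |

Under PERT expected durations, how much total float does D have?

5 hours

te_A = (2 + 4·7 + 18)/6 = 48/6 = 8
te_B = (10 + 4·14 + 18)/6 = 84/6 = 14
te_C = (8 + 4·11 + 20)/6 = 72/6 = 12
te_D = (1 + 4·5 + 21)/6 = 42/6 = 7
te_E = (6 + 4·11 + 16)/6 = 66/6 = 11

Forward pass:
ES_A = 0; EF_A = 8
ES_B = 8; EF_B = 8+14 = 22
ES_C = 22; EF_C = 22+12 = 34
ES_D = 22; EF_D = 22+7 = 29
ES_E = max(EF_C=34, EF_D=29) = 34; EF_E = 34+11 = 45
Expected project duration μ = 45 hours. Critical path: A → B → C → E.

Backward pass:
LF_E = 45; LS_E = 45−11 = 34
LF_D = LS_E = 34; LS_D = 34−7 = 27
LF_C = LS_E = 34; LS_C = 34−12 = 22
LF_B = min(LS_C=22, LS_D=27) = 22; LS_B = 22−14 = 8
LF_A = LS_B = 8; LS_A = 8−8 = 0
Slack_D = LS_D − ES_D = 27 − 22 = 5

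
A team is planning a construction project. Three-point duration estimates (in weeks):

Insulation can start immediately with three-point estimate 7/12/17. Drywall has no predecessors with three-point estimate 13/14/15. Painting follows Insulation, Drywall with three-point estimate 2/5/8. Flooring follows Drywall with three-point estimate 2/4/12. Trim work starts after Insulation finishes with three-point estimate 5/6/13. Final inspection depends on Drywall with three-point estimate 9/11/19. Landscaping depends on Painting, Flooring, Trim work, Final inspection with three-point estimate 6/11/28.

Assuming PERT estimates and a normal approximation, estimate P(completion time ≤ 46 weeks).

te_Insulation = (7 + 4·12 + 17)/6 = 72/6 = 12; σ²_Insulation = ((17−7)/6)² = 2.778
te_Drywall = (13 + 4·14 + 15)/6 = 84/6 = 14; σ²_Drywall = ((15−13)/6)² = 0.111
te_Painting = (2 + 4·5 + 8)/6 = 30/6 = 5; σ²_Painting = ((8−2)/6)² = 1.000
te_Flooring = (2 + 4·4 + 12)/6 = 30/6 = 5; σ²_Flooring = ((12−2)/6)² = 2.778
te_Trim work = (5 + 4·6 + 13)/6 = 42/6 = 7; σ²_Trim work = ((13−5)/6)² = 1.778
te_Final inspection = (9 + 4·11 + 19)/6 = 72/6 = 12; σ²_Final inspection = ((19−9)/6)² = 2.778
te_Landscaping = (6 + 4·11 + 28)/6 = 78/6 = 13; σ²_Landscaping = ((28−6)/6)² = 13.444

Forward pass:
ES_Insulation = 0; EF_Insulation = 12
ES_Drywall = 0; EF_Drywall = 14
ES_Painting = max(EF_Insulation=12, EF_Drywall=14) = 14; EF_Painting = 14+5 = 19
ES_Flooring = 14; EF_Flooring = 14+5 = 19
ES_Trim work = 12; EF_Trim work = 12+7 = 19
ES_Final inspection = 14; EF_Final inspection = 14+12 = 26
ES_Landscaping = max(EF_Painting=19, EF_Flooring=19, EF_Trim work=19, EF_Final inspection=26) = 26; EF_Landscaping = 26+13 = 39
Expected project duration μ = 39 weeks. Critical path: Drywall → Final inspection → Landscaping.

Variance along critical path = 0.111 + 2.778 + 13.444 = 16.333; σ = √16.333 = 4.041 weeks.
Z = (46 − 39) / 4.041 = 1.732
P(T ≤ 46) = Φ(1.732) ≈ 0.958

0.958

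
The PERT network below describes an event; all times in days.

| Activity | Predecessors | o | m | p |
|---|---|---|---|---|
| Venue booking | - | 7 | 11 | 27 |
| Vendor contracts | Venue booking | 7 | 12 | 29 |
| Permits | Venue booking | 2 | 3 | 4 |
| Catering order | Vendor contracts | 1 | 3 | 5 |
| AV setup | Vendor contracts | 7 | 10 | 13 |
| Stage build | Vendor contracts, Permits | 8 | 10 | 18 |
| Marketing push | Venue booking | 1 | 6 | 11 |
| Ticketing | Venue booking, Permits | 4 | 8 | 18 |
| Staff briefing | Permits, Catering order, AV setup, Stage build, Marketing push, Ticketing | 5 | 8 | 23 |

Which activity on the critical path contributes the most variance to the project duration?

Vendor contracts

te_Venue booking = (7 + 4·11 + 27)/6 = 78/6 = 13; σ²_Venue booking = ((27−7)/6)² = 11.111
te_Vendor contracts = (7 + 4·12 + 29)/6 = 84/6 = 14; σ²_Vendor contracts = ((29−7)/6)² = 13.444
te_Permits = (2 + 4·3 + 4)/6 = 18/6 = 3; σ²_Permits = ((4−2)/6)² = 0.111
te_Catering order = (1 + 4·3 + 5)/6 = 18/6 = 3; σ²_Catering order = ((5−1)/6)² = 0.444
te_AV setup = (7 + 4·10 + 13)/6 = 60/6 = 10; σ²_AV setup = ((13−7)/6)² = 1.000
te_Stage build = (8 + 4·10 + 18)/6 = 66/6 = 11; σ²_Stage build = ((18−8)/6)² = 2.778
te_Marketing push = (1 + 4·6 + 11)/6 = 36/6 = 6; σ²_Marketing push = ((11−1)/6)² = 2.778
te_Ticketing = (4 + 4·8 + 18)/6 = 54/6 = 9; σ²_Ticketing = ((18−4)/6)² = 5.444
te_Staff briefing = (5 + 4·8 + 23)/6 = 60/6 = 10; σ²_Staff briefing = ((23−5)/6)² = 9.000

Forward pass:
ES_Venue booking = 0; EF_Venue booking = 13
ES_Vendor contracts = 13; EF_Vendor contracts = 13+14 = 27
ES_Permits = 13; EF_Permits = 13+3 = 16
ES_Catering order = 27; EF_Catering order = 27+3 = 30
ES_AV setup = 27; EF_AV setup = 27+10 = 37
ES_Stage build = max(EF_Vendor contracts=27, EF_Permits=16) = 27; EF_Stage build = 27+11 = 38
ES_Marketing push = 13; EF_Marketing push = 13+6 = 19
ES_Ticketing = max(EF_Venue booking=13, EF_Permits=16) = 16; EF_Ticketing = 16+9 = 25
ES_Staff briefing = max(EF_Permits=16, EF_Catering order=30, EF_AV setup=37, EF_Stage build=38, EF_Marketing push=19, EF_Ticketing=25) = 38; EF_Staff briefing = 38+10 = 48
Expected project duration μ = 48 days. Critical path: Venue booking → Vendor contracts → Stage build → Staff briefing.

Variances on critical path: σ²_Venue booking=11.111, σ²_Vendor contracts=13.444, σ²_Stage build=2.778, σ²_Staff briefing=9.000.
Largest is σ²_Vendor contracts = 13.444.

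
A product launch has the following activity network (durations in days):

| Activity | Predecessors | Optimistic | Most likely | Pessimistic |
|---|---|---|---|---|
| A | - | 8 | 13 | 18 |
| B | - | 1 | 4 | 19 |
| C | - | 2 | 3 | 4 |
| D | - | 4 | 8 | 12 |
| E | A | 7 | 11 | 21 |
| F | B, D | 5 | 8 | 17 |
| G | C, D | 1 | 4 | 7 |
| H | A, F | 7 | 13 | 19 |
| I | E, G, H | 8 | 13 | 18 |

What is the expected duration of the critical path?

43 days

te_A = (8 + 4·13 + 18)/6 = 78/6 = 13
te_B = (1 + 4·4 + 19)/6 = 36/6 = 6
te_C = (2 + 4·3 + 4)/6 = 18/6 = 3
te_D = (4 + 4·8 + 12)/6 = 48/6 = 8
te_E = (7 + 4·11 + 21)/6 = 72/6 = 12
te_F = (5 + 4·8 + 17)/6 = 54/6 = 9
te_G = (1 + 4·4 + 7)/6 = 24/6 = 4
te_H = (7 + 4·13 + 19)/6 = 78/6 = 13
te_I = (8 + 4·13 + 18)/6 = 78/6 = 13

Forward pass:
ES_A = 0; EF_A = 13
ES_B = 0; EF_B = 6
ES_C = 0; EF_C = 3
ES_D = 0; EF_D = 8
ES_E = 13; EF_E = 13+12 = 25
ES_F = max(EF_B=6, EF_D=8) = 8; EF_F = 8+9 = 17
ES_G = max(EF_C=3, EF_D=8) = 8; EF_G = 8+4 = 12
ES_H = max(EF_A=13, EF_F=17) = 17; EF_H = 17+13 = 30
ES_I = max(EF_E=25, EF_G=12, EF_H=30) = 30; EF_I = 30+13 = 43
Expected project duration μ = 43 days. Critical path: D → F → H → I.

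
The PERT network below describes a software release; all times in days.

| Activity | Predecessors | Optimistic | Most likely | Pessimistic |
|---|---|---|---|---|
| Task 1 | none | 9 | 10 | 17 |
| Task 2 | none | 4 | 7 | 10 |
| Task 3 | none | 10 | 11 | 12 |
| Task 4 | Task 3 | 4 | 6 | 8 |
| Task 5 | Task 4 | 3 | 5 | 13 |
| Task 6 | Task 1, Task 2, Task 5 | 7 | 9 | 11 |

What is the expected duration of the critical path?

te_Task 1 = (9 + 4·10 + 17)/6 = 66/6 = 11
te_Task 2 = (4 + 4·7 + 10)/6 = 42/6 = 7
te_Task 3 = (10 + 4·11 + 12)/6 = 66/6 = 11
te_Task 4 = (4 + 4·6 + 8)/6 = 36/6 = 6
te_Task 5 = (3 + 4·5 + 13)/6 = 36/6 = 6
te_Task 6 = (7 + 4·9 + 11)/6 = 54/6 = 9

Forward pass:
ES_Task 1 = 0; EF_Task 1 = 11
ES_Task 2 = 0; EF_Task 2 = 7
ES_Task 3 = 0; EF_Task 3 = 11
ES_Task 4 = 11; EF_Task 4 = 11+6 = 17
ES_Task 5 = 17; EF_Task 5 = 17+6 = 23
ES_Task 6 = max(EF_Task 1=11, EF_Task 2=7, EF_Task 5=23) = 23; EF_Task 6 = 23+9 = 32
Expected project duration μ = 32 days. Critical path: Task 3 → Task 4 → Task 5 → Task 6.

32 days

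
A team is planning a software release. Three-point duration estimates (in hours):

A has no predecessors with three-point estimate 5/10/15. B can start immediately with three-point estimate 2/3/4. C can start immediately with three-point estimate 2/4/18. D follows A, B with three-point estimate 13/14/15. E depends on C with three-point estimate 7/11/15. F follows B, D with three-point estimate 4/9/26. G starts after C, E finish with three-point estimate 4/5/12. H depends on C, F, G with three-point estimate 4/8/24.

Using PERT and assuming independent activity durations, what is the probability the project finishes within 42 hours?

0.283

te_A = (5 + 4·10 + 15)/6 = 60/6 = 10; σ²_A = ((15−5)/6)² = 2.778
te_B = (2 + 4·3 + 4)/6 = 18/6 = 3; σ²_B = ((4−2)/6)² = 0.111
te_C = (2 + 4·4 + 18)/6 = 36/6 = 6; σ²_C = ((18−2)/6)² = 7.111
te_D = (13 + 4·14 + 15)/6 = 84/6 = 14; σ²_D = ((15−13)/6)² = 0.111
te_E = (7 + 4·11 + 15)/6 = 66/6 = 11; σ²_E = ((15−7)/6)² = 1.778
te_F = (4 + 4·9 + 26)/6 = 66/6 = 11; σ²_F = ((26−4)/6)² = 13.444
te_G = (4 + 4·5 + 12)/6 = 36/6 = 6; σ²_G = ((12−4)/6)² = 1.778
te_H = (4 + 4·8 + 24)/6 = 60/6 = 10; σ²_H = ((24−4)/6)² = 11.111

Forward pass:
ES_A = 0; EF_A = 10
ES_B = 0; EF_B = 3
ES_C = 0; EF_C = 6
ES_D = max(EF_A=10, EF_B=3) = 10; EF_D = 10+14 = 24
ES_E = 6; EF_E = 6+11 = 17
ES_F = max(EF_B=3, EF_D=24) = 24; EF_F = 24+11 = 35
ES_G = max(EF_C=6, EF_E=17) = 17; EF_G = 17+6 = 23
ES_H = max(EF_C=6, EF_F=35, EF_G=23) = 35; EF_H = 35+10 = 45
Expected project duration μ = 45 hours. Critical path: A → D → F → H.

Variance along critical path = 2.778 + 0.111 + 13.444 + 11.111 = 27.444; σ = √27.444 = 5.239 hours.
Z = (42 − 45) / 5.239 = -0.573
P(T ≤ 42) = Φ(-0.573) ≈ 0.283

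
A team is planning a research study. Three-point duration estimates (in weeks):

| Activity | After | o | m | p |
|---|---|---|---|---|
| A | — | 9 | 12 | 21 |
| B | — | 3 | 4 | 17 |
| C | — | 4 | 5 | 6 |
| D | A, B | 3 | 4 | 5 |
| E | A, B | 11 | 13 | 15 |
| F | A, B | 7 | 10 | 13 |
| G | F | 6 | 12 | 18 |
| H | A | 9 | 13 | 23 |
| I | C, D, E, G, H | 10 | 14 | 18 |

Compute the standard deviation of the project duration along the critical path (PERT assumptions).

te_A = (9 + 4·12 + 21)/6 = 78/6 = 13; σ²_A = ((21−9)/6)² = 4.000
te_B = (3 + 4·4 + 17)/6 = 36/6 = 6; σ²_B = ((17−3)/6)² = 5.444
te_C = (4 + 4·5 + 6)/6 = 30/6 = 5; σ²_C = ((6−4)/6)² = 0.111
te_D = (3 + 4·4 + 5)/6 = 24/6 = 4; σ²_D = ((5−3)/6)² = 0.111
te_E = (11 + 4·13 + 15)/6 = 78/6 = 13; σ²_E = ((15−11)/6)² = 0.444
te_F = (7 + 4·10 + 13)/6 = 60/6 = 10; σ²_F = ((13−7)/6)² = 1.000
te_G = (6 + 4·12 + 18)/6 = 72/6 = 12; σ²_G = ((18−6)/6)² = 4.000
te_H = (9 + 4·13 + 23)/6 = 84/6 = 14; σ²_H = ((23−9)/6)² = 5.444
te_I = (10 + 4·14 + 18)/6 = 84/6 = 14; σ²_I = ((18−10)/6)² = 1.778

Forward pass:
ES_A = 0; EF_A = 13
ES_B = 0; EF_B = 6
ES_C = 0; EF_C = 5
ES_D = max(EF_A=13, EF_B=6) = 13; EF_D = 13+4 = 17
ES_E = max(EF_A=13, EF_B=6) = 13; EF_E = 13+13 = 26
ES_F = max(EF_A=13, EF_B=6) = 13; EF_F = 13+10 = 23
ES_G = 23; EF_G = 23+12 = 35
ES_H = 13; EF_H = 13+14 = 27
ES_I = max(EF_C=5, EF_D=17, EF_E=26, EF_G=35, EF_H=27) = 35; EF_I = 35+14 = 49
Expected project duration μ = 49 weeks. Critical path: A → F → G → I.

Variance along critical path = 4.000 + 1.000 + 4.000 + 1.778 = 10.778
σ = √10.778 = 3.283 weeks

3.28 weeks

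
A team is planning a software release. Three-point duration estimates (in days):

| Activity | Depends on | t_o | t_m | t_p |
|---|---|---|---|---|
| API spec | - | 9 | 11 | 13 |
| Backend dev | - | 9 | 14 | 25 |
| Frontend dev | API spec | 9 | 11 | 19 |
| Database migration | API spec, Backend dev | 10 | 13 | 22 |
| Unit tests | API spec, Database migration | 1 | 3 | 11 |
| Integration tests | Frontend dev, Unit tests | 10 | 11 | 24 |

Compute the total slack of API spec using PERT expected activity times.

te_API spec = (9 + 4·11 + 13)/6 = 66/6 = 11
te_Backend dev = (9 + 4·14 + 25)/6 = 90/6 = 15
te_Frontend dev = (9 + 4·11 + 19)/6 = 72/6 = 12
te_Database migration = (10 + 4·13 + 22)/6 = 84/6 = 14
te_Unit tests = (1 + 4·3 + 11)/6 = 24/6 = 4
te_Integration tests = (10 + 4·11 + 24)/6 = 78/6 = 13

Forward pass:
ES_API spec = 0; EF_API spec = 11
ES_Backend dev = 0; EF_Backend dev = 15
ES_Frontend dev = 11; EF_Frontend dev = 11+12 = 23
ES_Database migration = max(EF_API spec=11, EF_Backend dev=15) = 15; EF_Database migration = 15+14 = 29
ES_Unit tests = max(EF_API spec=11, EF_Database migration=29) = 29; EF_Unit tests = 29+4 = 33
ES_Integration tests = max(EF_Frontend dev=23, EF_Unit tests=33) = 33; EF_Integration tests = 33+13 = 46
Expected project duration μ = 46 days. Critical path: Backend dev → Database migration → Unit tests → Integration tests.

Backward pass:
LF_Integration tests = 46; LS_Integration tests = 46−13 = 33
LF_Unit tests = LS_Integration tests = 33; LS_Unit tests = 33−4 = 29
LF_Database migration = LS_Unit tests = 29; LS_Database migration = 29−14 = 15
LF_Frontend dev = LS_Integration tests = 33; LS_Frontend dev = 33−12 = 21
LF_Backend dev = LS_Database migration = 15; LS_Backend dev = 15−15 = 0
LF_API spec = min(LS_Frontend dev=21, LS_Database migration=15, LS_Unit tests=29) = 15; LS_API spec = 15−11 = 4
Slack_API spec = LS_API spec − ES_API spec = 4 − 0 = 4

4 days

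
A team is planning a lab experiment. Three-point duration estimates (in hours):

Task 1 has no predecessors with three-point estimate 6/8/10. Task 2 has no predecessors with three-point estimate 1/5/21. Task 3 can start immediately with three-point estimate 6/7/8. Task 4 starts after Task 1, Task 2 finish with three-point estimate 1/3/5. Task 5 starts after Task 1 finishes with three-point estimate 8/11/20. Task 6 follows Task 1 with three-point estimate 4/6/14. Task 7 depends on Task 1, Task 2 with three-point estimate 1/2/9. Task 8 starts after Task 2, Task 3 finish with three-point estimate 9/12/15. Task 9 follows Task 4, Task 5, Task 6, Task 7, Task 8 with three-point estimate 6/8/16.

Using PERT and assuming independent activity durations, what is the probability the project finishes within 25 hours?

te_Task 1 = (6 + 4·8 + 10)/6 = 48/6 = 8; σ²_Task 1 = ((10−6)/6)² = 0.444
te_Task 2 = (1 + 4·5 + 21)/6 = 42/6 = 7; σ²_Task 2 = ((21−1)/6)² = 11.111
te_Task 3 = (6 + 4·7 + 8)/6 = 42/6 = 7; σ²_Task 3 = ((8−6)/6)² = 0.111
te_Task 4 = (1 + 4·3 + 5)/6 = 18/6 = 3; σ²_Task 4 = ((5−1)/6)² = 0.444
te_Task 5 = (8 + 4·11 + 20)/6 = 72/6 = 12; σ²_Task 5 = ((20−8)/6)² = 4.000
te_Task 6 = (4 + 4·6 + 14)/6 = 42/6 = 7; σ²_Task 6 = ((14−4)/6)² = 2.778
te_Task 7 = (1 + 4·2 + 9)/6 = 18/6 = 3; σ²_Task 7 = ((9−1)/6)² = 1.778
te_Task 8 = (9 + 4·12 + 15)/6 = 72/6 = 12; σ²_Task 8 = ((15−9)/6)² = 1.000
te_Task 9 = (6 + 4·8 + 16)/6 = 54/6 = 9; σ²_Task 9 = ((16−6)/6)² = 2.778

Forward pass:
ES_Task 1 = 0; EF_Task 1 = 8
ES_Task 2 = 0; EF_Task 2 = 7
ES_Task 3 = 0; EF_Task 3 = 7
ES_Task 4 = max(EF_Task 1=8, EF_Task 2=7) = 8; EF_Task 4 = 8+3 = 11
ES_Task 5 = 8; EF_Task 5 = 8+12 = 20
ES_Task 6 = 8; EF_Task 6 = 8+7 = 15
ES_Task 7 = max(EF_Task 1=8, EF_Task 2=7) = 8; EF_Task 7 = 8+3 = 11
ES_Task 8 = max(EF_Task 2=7, EF_Task 3=7) = 7; EF_Task 8 = 7+12 = 19
ES_Task 9 = max(EF_Task 4=11, EF_Task 5=20, EF_Task 6=15, EF_Task 7=11, EF_Task 8=19) = 20; EF_Task 9 = 20+9 = 29
Expected project duration μ = 29 hours. Critical path: Task 1 → Task 5 → Task 9.

Variance along critical path = 0.444 + 4.000 + 2.778 = 7.222; σ = √7.222 = 2.687 hours.
Z = (25 − 29) / 2.687 = -1.488
P(T ≤ 25) = Φ(-1.488) ≈ 0.068

0.068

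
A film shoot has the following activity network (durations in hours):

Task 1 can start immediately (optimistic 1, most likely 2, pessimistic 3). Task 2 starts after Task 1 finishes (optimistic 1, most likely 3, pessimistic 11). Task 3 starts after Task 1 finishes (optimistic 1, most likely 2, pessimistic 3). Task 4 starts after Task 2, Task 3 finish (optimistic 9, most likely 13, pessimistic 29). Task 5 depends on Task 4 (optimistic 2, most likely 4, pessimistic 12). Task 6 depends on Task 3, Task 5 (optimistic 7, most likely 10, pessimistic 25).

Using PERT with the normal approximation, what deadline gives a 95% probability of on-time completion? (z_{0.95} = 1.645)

46.4 hours

te_Task 1 = (1 + 4·2 + 3)/6 = 12/6 = 2; σ²_Task 1 = ((3−1)/6)² = 0.111
te_Task 2 = (1 + 4·3 + 11)/6 = 24/6 = 4; σ²_Task 2 = ((11−1)/6)² = 2.778
te_Task 3 = (1 + 4·2 + 3)/6 = 12/6 = 2; σ²_Task 3 = ((3−1)/6)² = 0.111
te_Task 4 = (9 + 4·13 + 29)/6 = 90/6 = 15; σ²_Task 4 = ((29−9)/6)² = 11.111
te_Task 5 = (2 + 4·4 + 12)/6 = 30/6 = 5; σ²_Task 5 = ((12−2)/6)² = 2.778
te_Task 6 = (7 + 4·10 + 25)/6 = 72/6 = 12; σ²_Task 6 = ((25−7)/6)² = 9.000

Forward pass:
ES_Task 1 = 0; EF_Task 1 = 2
ES_Task 2 = 2; EF_Task 2 = 2+4 = 6
ES_Task 3 = 2; EF_Task 3 = 2+2 = 4
ES_Task 4 = max(EF_Task 2=6, EF_Task 3=4) = 6; EF_Task 4 = 6+15 = 21
ES_Task 5 = 21; EF_Task 5 = 21+5 = 26
ES_Task 6 = max(EF_Task 3=4, EF_Task 5=26) = 26; EF_Task 6 = 26+12 = 38
Expected project duration μ = 38 hours. Critical path: Task 1 → Task 2 → Task 4 → Task 5 → Task 6.

Variance along critical path = 0.111 + 2.778 + 11.111 + 2.778 + 9.000 = 25.778; σ = 5.077 hours.
D = μ + z·σ = 38 + 1.645·5.077 = 46.4 hours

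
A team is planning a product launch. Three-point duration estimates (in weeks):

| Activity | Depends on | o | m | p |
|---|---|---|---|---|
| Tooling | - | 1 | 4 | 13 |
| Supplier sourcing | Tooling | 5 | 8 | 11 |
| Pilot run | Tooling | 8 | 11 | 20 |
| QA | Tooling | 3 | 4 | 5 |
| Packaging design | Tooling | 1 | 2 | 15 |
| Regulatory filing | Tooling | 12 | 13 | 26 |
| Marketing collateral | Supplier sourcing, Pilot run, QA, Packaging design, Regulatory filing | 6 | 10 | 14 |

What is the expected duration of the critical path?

30 weeks

te_Tooling = (1 + 4·4 + 13)/6 = 30/6 = 5
te_Supplier sourcing = (5 + 4·8 + 11)/6 = 48/6 = 8
te_Pilot run = (8 + 4·11 + 20)/6 = 72/6 = 12
te_QA = (3 + 4·4 + 5)/6 = 24/6 = 4
te_Packaging design = (1 + 4·2 + 15)/6 = 24/6 = 4
te_Regulatory filing = (12 + 4·13 + 26)/6 = 90/6 = 15
te_Marketing collateral = (6 + 4·10 + 14)/6 = 60/6 = 10

Forward pass:
ES_Tooling = 0; EF_Tooling = 5
ES_Supplier sourcing = 5; EF_Supplier sourcing = 5+8 = 13
ES_Pilot run = 5; EF_Pilot run = 5+12 = 17
ES_QA = 5; EF_QA = 5+4 = 9
ES_Packaging design = 5; EF_Packaging design = 5+4 = 9
ES_Regulatory filing = 5; EF_Regulatory filing = 5+15 = 20
ES_Marketing collateral = max(EF_Supplier sourcing=13, EF_Pilot run=17, EF_QA=9, EF_Packaging design=9, EF_Regulatory filing=20) = 20; EF_Marketing collateral = 20+10 = 30
Expected project duration μ = 30 weeks. Critical path: Tooling → Regulatory filing → Marketing collateral.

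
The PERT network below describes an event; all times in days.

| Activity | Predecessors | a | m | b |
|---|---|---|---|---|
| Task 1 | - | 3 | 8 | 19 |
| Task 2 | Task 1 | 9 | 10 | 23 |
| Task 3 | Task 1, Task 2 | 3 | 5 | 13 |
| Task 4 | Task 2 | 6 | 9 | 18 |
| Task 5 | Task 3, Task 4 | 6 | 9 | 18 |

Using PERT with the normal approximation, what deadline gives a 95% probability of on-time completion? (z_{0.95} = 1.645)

48.5 days

te_Task 1 = (3 + 4·8 + 19)/6 = 54/6 = 9; σ²_Task 1 = ((19−3)/6)² = 7.111
te_Task 2 = (9 + 4·10 + 23)/6 = 72/6 = 12; σ²_Task 2 = ((23−9)/6)² = 5.444
te_Task 3 = (3 + 4·5 + 13)/6 = 36/6 = 6; σ²_Task 3 = ((13−3)/6)² = 2.778
te_Task 4 = (6 + 4·9 + 18)/6 = 60/6 = 10; σ²_Task 4 = ((18−6)/6)² = 4.000
te_Task 5 = (6 + 4·9 + 18)/6 = 60/6 = 10; σ²_Task 5 = ((18−6)/6)² = 4.000

Forward pass:
ES_Task 1 = 0; EF_Task 1 = 9
ES_Task 2 = 9; EF_Task 2 = 9+12 = 21
ES_Task 3 = max(EF_Task 1=9, EF_Task 2=21) = 21; EF_Task 3 = 21+6 = 27
ES_Task 4 = 21; EF_Task 4 = 21+10 = 31
ES_Task 5 = max(EF_Task 3=27, EF_Task 4=31) = 31; EF_Task 5 = 31+10 = 41
Expected project duration μ = 41 days. Critical path: Task 1 → Task 2 → Task 4 → Task 5.

Variance along critical path = 7.111 + 5.444 + 4.000 + 4.000 = 20.556; σ = 4.534 days.
D = μ + z·σ = 41 + 1.645·4.534 = 48.5 days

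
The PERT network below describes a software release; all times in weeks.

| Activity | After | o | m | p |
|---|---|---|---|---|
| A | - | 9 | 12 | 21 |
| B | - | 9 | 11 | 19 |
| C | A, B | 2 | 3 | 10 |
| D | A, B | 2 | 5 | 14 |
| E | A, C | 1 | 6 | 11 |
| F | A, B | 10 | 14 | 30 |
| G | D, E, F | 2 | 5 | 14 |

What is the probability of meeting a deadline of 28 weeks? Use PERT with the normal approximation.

te_A = (9 + 4·12 + 21)/6 = 78/6 = 13; σ²_A = ((21−9)/6)² = 4.000
te_B = (9 + 4·11 + 19)/6 = 72/6 = 12; σ²_B = ((19−9)/6)² = 2.778
te_C = (2 + 4·3 + 10)/6 = 24/6 = 4; σ²_C = ((10−2)/6)² = 1.778
te_D = (2 + 4·5 + 14)/6 = 36/6 = 6; σ²_D = ((14−2)/6)² = 4.000
te_E = (1 + 4·6 + 11)/6 = 36/6 = 6; σ²_E = ((11−1)/6)² = 2.778
te_F = (10 + 4·14 + 30)/6 = 96/6 = 16; σ²_F = ((30−10)/6)² = 11.111
te_G = (2 + 4·5 + 14)/6 = 36/6 = 6; σ²_G = ((14−2)/6)² = 4.000

Forward pass:
ES_A = 0; EF_A = 13
ES_B = 0; EF_B = 12
ES_C = max(EF_A=13, EF_B=12) = 13; EF_C = 13+4 = 17
ES_D = max(EF_A=13, EF_B=12) = 13; EF_D = 13+6 = 19
ES_E = max(EF_A=13, EF_C=17) = 17; EF_E = 17+6 = 23
ES_F = max(EF_A=13, EF_B=12) = 13; EF_F = 13+16 = 29
ES_G = max(EF_D=19, EF_E=23, EF_F=29) = 29; EF_G = 29+6 = 35
Expected project duration μ = 35 weeks. Critical path: A → F → G.

Variance along critical path = 4.000 + 11.111 + 4.000 = 19.111; σ = √19.111 = 4.372 weeks.
Z = (28 − 35) / 4.372 = -1.601
P(T ≤ 28) = Φ(-1.601) ≈ 0.055

0.055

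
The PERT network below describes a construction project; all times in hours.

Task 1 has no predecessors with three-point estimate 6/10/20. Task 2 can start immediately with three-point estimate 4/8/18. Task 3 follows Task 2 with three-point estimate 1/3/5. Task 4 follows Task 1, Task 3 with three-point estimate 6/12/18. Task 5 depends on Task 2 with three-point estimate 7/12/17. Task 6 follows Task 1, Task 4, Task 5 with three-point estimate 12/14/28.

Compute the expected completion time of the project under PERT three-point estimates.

40 hours

te_Task 1 = (6 + 4·10 + 20)/6 = 66/6 = 11
te_Task 2 = (4 + 4·8 + 18)/6 = 54/6 = 9
te_Task 3 = (1 + 4·3 + 5)/6 = 18/6 = 3
te_Task 4 = (6 + 4·12 + 18)/6 = 72/6 = 12
te_Task 5 = (7 + 4·12 + 17)/6 = 72/6 = 12
te_Task 6 = (12 + 4·14 + 28)/6 = 96/6 = 16

Forward pass:
ES_Task 1 = 0; EF_Task 1 = 11
ES_Task 2 = 0; EF_Task 2 = 9
ES_Task 3 = 9; EF_Task 3 = 9+3 = 12
ES_Task 4 = max(EF_Task 1=11, EF_Task 3=12) = 12; EF_Task 4 = 12+12 = 24
ES_Task 5 = 9; EF_Task 5 = 9+12 = 21
ES_Task 6 = max(EF_Task 1=11, EF_Task 4=24, EF_Task 5=21) = 24; EF_Task 6 = 24+16 = 40
Expected project duration μ = 40 hours. Critical path: Task 2 → Task 3 → Task 4 → Task 6.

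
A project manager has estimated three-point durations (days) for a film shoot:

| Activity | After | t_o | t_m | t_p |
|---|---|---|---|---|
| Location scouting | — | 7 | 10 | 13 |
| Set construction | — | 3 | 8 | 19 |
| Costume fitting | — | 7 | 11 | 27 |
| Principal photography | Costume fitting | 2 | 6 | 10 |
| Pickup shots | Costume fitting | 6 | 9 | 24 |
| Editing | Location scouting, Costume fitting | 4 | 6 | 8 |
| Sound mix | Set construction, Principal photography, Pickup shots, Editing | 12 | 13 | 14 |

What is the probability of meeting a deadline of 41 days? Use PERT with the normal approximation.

0.813

te_Location scouting = (7 + 4·10 + 13)/6 = 60/6 = 10; σ²_Location scouting = ((13−7)/6)² = 1.000
te_Set construction = (3 + 4·8 + 19)/6 = 54/6 = 9; σ²_Set construction = ((19−3)/6)² = 7.111
te_Costume fitting = (7 + 4·11 + 27)/6 = 78/6 = 13; σ²_Costume fitting = ((27−7)/6)² = 11.111
te_Principal photography = (2 + 4·6 + 10)/6 = 36/6 = 6; σ²_Principal photography = ((10−2)/6)² = 1.778
te_Pickup shots = (6 + 4·9 + 24)/6 = 66/6 = 11; σ²_Pickup shots = ((24−6)/6)² = 9.000
te_Editing = (4 + 4·6 + 8)/6 = 36/6 = 6; σ²_Editing = ((8−4)/6)² = 0.444
te_Sound mix = (12 + 4·13 + 14)/6 = 78/6 = 13; σ²_Sound mix = ((14−12)/6)² = 0.111

Forward pass:
ES_Location scouting = 0; EF_Location scouting = 10
ES_Set construction = 0; EF_Set construction = 9
ES_Costume fitting = 0; EF_Costume fitting = 13
ES_Principal photography = 13; EF_Principal photography = 13+6 = 19
ES_Pickup shots = 13; EF_Pickup shots = 13+11 = 24
ES_Editing = max(EF_Location scouting=10, EF_Costume fitting=13) = 13; EF_Editing = 13+6 = 19
ES_Sound mix = max(EF_Set construction=9, EF_Principal photography=19, EF_Pickup shots=24, EF_Editing=19) = 24; EF_Sound mix = 24+13 = 37
Expected project duration μ = 37 days. Critical path: Costume fitting → Pickup shots → Sound mix.

Variance along critical path = 11.111 + 9.000 + 0.111 = 20.222; σ = √20.222 = 4.497 days.
Z = (41 − 37) / 4.497 = 0.889
P(T ≤ 41) = Φ(0.889) ≈ 0.813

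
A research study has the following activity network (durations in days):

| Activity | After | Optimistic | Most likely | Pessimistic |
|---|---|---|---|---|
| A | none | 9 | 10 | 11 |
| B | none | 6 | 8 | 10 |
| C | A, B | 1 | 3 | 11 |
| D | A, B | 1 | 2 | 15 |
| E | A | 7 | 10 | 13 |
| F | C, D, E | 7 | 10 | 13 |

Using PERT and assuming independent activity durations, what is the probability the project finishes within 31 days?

0.754

te_A = (9 + 4·10 + 11)/6 = 60/6 = 10; σ²_A = ((11−9)/6)² = 0.111
te_B = (6 + 4·8 + 10)/6 = 48/6 = 8; σ²_B = ((10−6)/6)² = 0.444
te_C = (1 + 4·3 + 11)/6 = 24/6 = 4; σ²_C = ((11−1)/6)² = 2.778
te_D = (1 + 4·2 + 15)/6 = 24/6 = 4; σ²_D = ((15−1)/6)² = 5.444
te_E = (7 + 4·10 + 13)/6 = 60/6 = 10; σ²_E = ((13−7)/6)² = 1.000
te_F = (7 + 4·10 + 13)/6 = 60/6 = 10; σ²_F = ((13−7)/6)² = 1.000

Forward pass:
ES_A = 0; EF_A = 10
ES_B = 0; EF_B = 8
ES_C = max(EF_A=10, EF_B=8) = 10; EF_C = 10+4 = 14
ES_D = max(EF_A=10, EF_B=8) = 10; EF_D = 10+4 = 14
ES_E = 10; EF_E = 10+10 = 20
ES_F = max(EF_C=14, EF_D=14, EF_E=20) = 20; EF_F = 20+10 = 30
Expected project duration μ = 30 days. Critical path: A → E → F.

Variance along critical path = 0.111 + 1.000 + 1.000 = 2.111; σ = √2.111 = 1.453 days.
Z = (31 − 30) / 1.453 = 0.688
P(T ≤ 31) = Φ(0.688) ≈ 0.754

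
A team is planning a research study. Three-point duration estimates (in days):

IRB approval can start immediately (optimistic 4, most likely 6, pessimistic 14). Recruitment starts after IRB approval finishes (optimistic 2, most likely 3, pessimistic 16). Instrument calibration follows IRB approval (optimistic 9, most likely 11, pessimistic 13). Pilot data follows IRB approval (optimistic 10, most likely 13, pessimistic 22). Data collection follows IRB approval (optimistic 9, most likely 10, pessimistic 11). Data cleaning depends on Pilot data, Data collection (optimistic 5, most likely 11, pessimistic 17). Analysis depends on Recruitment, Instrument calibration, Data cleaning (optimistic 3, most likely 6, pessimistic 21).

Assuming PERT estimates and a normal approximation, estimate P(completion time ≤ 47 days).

0.942

te_IRB approval = (4 + 4·6 + 14)/6 = 42/6 = 7; σ²_IRB approval = ((14−4)/6)² = 2.778
te_Recruitment = (2 + 4·3 + 16)/6 = 30/6 = 5; σ²_Recruitment = ((16−2)/6)² = 5.444
te_Instrument calibration = (9 + 4·11 + 13)/6 = 66/6 = 11; σ²_Instrument calibration = ((13−9)/6)² = 0.444
te_Pilot data = (10 + 4·13 + 22)/6 = 84/6 = 14; σ²_Pilot data = ((22−10)/6)² = 4.000
te_Data collection = (9 + 4·10 + 11)/6 = 60/6 = 10; σ²_Data collection = ((11−9)/6)² = 0.111
te_Data cleaning = (5 + 4·11 + 17)/6 = 66/6 = 11; σ²_Data cleaning = ((17−5)/6)² = 4.000
te_Analysis = (3 + 4·6 + 21)/6 = 48/6 = 8; σ²_Analysis = ((21−3)/6)² = 9.000

Forward pass:
ES_IRB approval = 0; EF_IRB approval = 7
ES_Recruitment = 7; EF_Recruitment = 7+5 = 12
ES_Instrument calibration = 7; EF_Instrument calibration = 7+11 = 18
ES_Pilot data = 7; EF_Pilot data = 7+14 = 21
ES_Data collection = 7; EF_Data collection = 7+10 = 17
ES_Data cleaning = max(EF_Pilot data=21, EF_Data collection=17) = 21; EF_Data cleaning = 21+11 = 32
ES_Analysis = max(EF_Recruitment=12, EF_Instrument calibration=18, EF_Data cleaning=32) = 32; EF_Analysis = 32+8 = 40
Expected project duration μ = 40 days. Critical path: IRB approval → Pilot data → Data cleaning → Analysis.

Variance along critical path = 2.778 + 4.000 + 4.000 + 9.000 = 19.778; σ = √19.778 = 4.447 days.
Z = (47 − 40) / 4.447 = 1.574
P(T ≤ 47) = Φ(1.574) ≈ 0.942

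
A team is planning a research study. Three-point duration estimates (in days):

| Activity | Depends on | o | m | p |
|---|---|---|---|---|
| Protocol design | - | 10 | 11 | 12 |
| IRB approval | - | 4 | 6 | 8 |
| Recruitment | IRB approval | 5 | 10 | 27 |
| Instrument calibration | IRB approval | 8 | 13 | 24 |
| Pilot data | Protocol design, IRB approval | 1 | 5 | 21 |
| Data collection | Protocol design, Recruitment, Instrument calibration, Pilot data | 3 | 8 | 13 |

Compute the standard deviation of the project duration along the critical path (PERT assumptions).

te_Protocol design = (10 + 4·11 + 12)/6 = 66/6 = 11; σ²_Protocol design = ((12−10)/6)² = 0.111
te_IRB approval = (4 + 4·6 + 8)/6 = 36/6 = 6; σ²_IRB approval = ((8−4)/6)² = 0.444
te_Recruitment = (5 + 4·10 + 27)/6 = 72/6 = 12; σ²_Recruitment = ((27−5)/6)² = 13.444
te_Instrument calibration = (8 + 4·13 + 24)/6 = 84/6 = 14; σ²_Instrument calibration = ((24−8)/6)² = 7.111
te_Pilot data = (1 + 4·5 + 21)/6 = 42/6 = 7; σ²_Pilot data = ((21−1)/6)² = 11.111
te_Data collection = (3 + 4·8 + 13)/6 = 48/6 = 8; σ²_Data collection = ((13−3)/6)² = 2.778

Forward pass:
ES_Protocol design = 0; EF_Protocol design = 11
ES_IRB approval = 0; EF_IRB approval = 6
ES_Recruitment = 6; EF_Recruitment = 6+12 = 18
ES_Instrument calibration = 6; EF_Instrument calibration = 6+14 = 20
ES_Pilot data = max(EF_Protocol design=11, EF_IRB approval=6) = 11; EF_Pilot data = 11+7 = 18
ES_Data collection = max(EF_Protocol design=11, EF_Recruitment=18, EF_Instrument calibration=20, EF_Pilot data=18) = 20; EF_Data collection = 20+8 = 28
Expected project duration μ = 28 days. Critical path: IRB approval → Instrument calibration → Data collection.

Variance along critical path = 0.444 + 7.111 + 2.778 = 10.333
σ = √10.333 = 3.215 days

3.21 days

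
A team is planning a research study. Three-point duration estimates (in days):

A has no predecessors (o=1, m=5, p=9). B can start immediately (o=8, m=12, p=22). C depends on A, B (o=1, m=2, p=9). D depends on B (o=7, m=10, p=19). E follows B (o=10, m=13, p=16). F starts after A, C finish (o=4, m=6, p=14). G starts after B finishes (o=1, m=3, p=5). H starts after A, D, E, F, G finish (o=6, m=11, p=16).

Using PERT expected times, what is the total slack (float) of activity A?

te_A = (1 + 4·5 + 9)/6 = 30/6 = 5
te_B = (8 + 4·12 + 22)/6 = 78/6 = 13
te_C = (1 + 4·2 + 9)/6 = 18/6 = 3
te_D = (7 + 4·10 + 19)/6 = 66/6 = 11
te_E = (10 + 4·13 + 16)/6 = 78/6 = 13
te_F = (4 + 4·6 + 14)/6 = 42/6 = 7
te_G = (1 + 4·3 + 5)/6 = 18/6 = 3
te_H = (6 + 4·11 + 16)/6 = 66/6 = 11

Forward pass:
ES_A = 0; EF_A = 5
ES_B = 0; EF_B = 13
ES_C = max(EF_A=5, EF_B=13) = 13; EF_C = 13+3 = 16
ES_D = 13; EF_D = 13+11 = 24
ES_E = 13; EF_E = 13+13 = 26
ES_F = max(EF_A=5, EF_C=16) = 16; EF_F = 16+7 = 23
ES_G = 13; EF_G = 13+3 = 16
ES_H = max(EF_A=5, EF_D=24, EF_E=26, EF_F=23, EF_G=16) = 26; EF_H = 26+11 = 37
Expected project duration μ = 37 days. Critical path: B → E → H.

Backward pass:
LF_H = 37; LS_H = 37−11 = 26
LF_G = LS_H = 26; LS_G = 26−3 = 23
LF_F = LS_H = 26; LS_F = 26−7 = 19
LF_E = LS_H = 26; LS_E = 26−13 = 13
LF_D = LS_H = 26; LS_D = 26−11 = 15
LF_C = LS_F = 19; LS_C = 19−3 = 16
LF_B = min(LS_C=16, LS_D=15, LS_E=13, LS_G=23) = 13; LS_B = 13−13 = 0
LF_A = min(LS_C=16, LS_F=19, LS_H=26) = 16; LS_A = 16−5 = 11
Slack_A = LS_A − ES_A = 11 − 0 = 11

11 days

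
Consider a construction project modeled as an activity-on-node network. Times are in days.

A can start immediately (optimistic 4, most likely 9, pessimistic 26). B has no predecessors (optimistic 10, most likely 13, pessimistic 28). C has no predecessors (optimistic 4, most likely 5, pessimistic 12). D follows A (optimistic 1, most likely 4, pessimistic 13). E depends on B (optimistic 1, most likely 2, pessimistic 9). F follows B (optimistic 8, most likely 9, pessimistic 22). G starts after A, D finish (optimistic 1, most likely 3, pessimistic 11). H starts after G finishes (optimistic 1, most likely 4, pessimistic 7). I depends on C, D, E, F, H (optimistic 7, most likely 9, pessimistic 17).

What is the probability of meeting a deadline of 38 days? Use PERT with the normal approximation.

0.685

te_A = (4 + 4·9 + 26)/6 = 66/6 = 11; σ²_A = ((26−4)/6)² = 13.444
te_B = (10 + 4·13 + 28)/6 = 90/6 = 15; σ²_B = ((28−10)/6)² = 9.000
te_C = (4 + 4·5 + 12)/6 = 36/6 = 6; σ²_C = ((12−4)/6)² = 1.778
te_D = (1 + 4·4 + 13)/6 = 30/6 = 5; σ²_D = ((13−1)/6)² = 4.000
te_E = (1 + 4·2 + 9)/6 = 18/6 = 3; σ²_E = ((9−1)/6)² = 1.778
te_F = (8 + 4·9 + 22)/6 = 66/6 = 11; σ²_F = ((22−8)/6)² = 5.444
te_G = (1 + 4·3 + 11)/6 = 24/6 = 4; σ²_G = ((11−1)/6)² = 2.778
te_H = (1 + 4·4 + 7)/6 = 24/6 = 4; σ²_H = ((7−1)/6)² = 1.000
te_I = (7 + 4·9 + 17)/6 = 60/6 = 10; σ²_I = ((17−7)/6)² = 2.778

Forward pass:
ES_A = 0; EF_A = 11
ES_B = 0; EF_B = 15
ES_C = 0; EF_C = 6
ES_D = 11; EF_D = 11+5 = 16
ES_E = 15; EF_E = 15+3 = 18
ES_F = 15; EF_F = 15+11 = 26
ES_G = max(EF_A=11, EF_D=16) = 16; EF_G = 16+4 = 20
ES_H = 20; EF_H = 20+4 = 24
ES_I = max(EF_C=6, EF_D=16, EF_E=18, EF_F=26, EF_H=24) = 26; EF_I = 26+10 = 36
Expected project duration μ = 36 days. Critical path: B → F → I.

Variance along critical path = 9.000 + 5.444 + 2.778 = 17.222; σ = √17.222 = 4.150 days.
Z = (38 − 36) / 4.150 = 0.482
P(T ≤ 38) = Φ(0.482) ≈ 0.685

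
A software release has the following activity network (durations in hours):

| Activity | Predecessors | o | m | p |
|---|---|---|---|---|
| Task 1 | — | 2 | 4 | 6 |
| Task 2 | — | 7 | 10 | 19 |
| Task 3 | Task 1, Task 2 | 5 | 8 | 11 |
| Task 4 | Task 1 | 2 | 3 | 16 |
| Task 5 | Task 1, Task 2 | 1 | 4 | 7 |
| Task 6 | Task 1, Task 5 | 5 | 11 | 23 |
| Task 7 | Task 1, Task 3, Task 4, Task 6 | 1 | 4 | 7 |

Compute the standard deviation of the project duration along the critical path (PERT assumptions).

3.87 hours

te_Task 1 = (2 + 4·4 + 6)/6 = 24/6 = 4; σ²_Task 1 = ((6−2)/6)² = 0.444
te_Task 2 = (7 + 4·10 + 19)/6 = 66/6 = 11; σ²_Task 2 = ((19−7)/6)² = 4.000
te_Task 3 = (5 + 4·8 + 11)/6 = 48/6 = 8; σ²_Task 3 = ((11−5)/6)² = 1.000
te_Task 4 = (2 + 4·3 + 16)/6 = 30/6 = 5; σ²_Task 4 = ((16−2)/6)² = 5.444
te_Task 5 = (1 + 4·4 + 7)/6 = 24/6 = 4; σ²_Task 5 = ((7−1)/6)² = 1.000
te_Task 6 = (5 + 4·11 + 23)/6 = 72/6 = 12; σ²_Task 6 = ((23−5)/6)² = 9.000
te_Task 7 = (1 + 4·4 + 7)/6 = 24/6 = 4; σ²_Task 7 = ((7−1)/6)² = 1.000

Forward pass:
ES_Task 1 = 0; EF_Task 1 = 4
ES_Task 2 = 0; EF_Task 2 = 11
ES_Task 3 = max(EF_Task 1=4, EF_Task 2=11) = 11; EF_Task 3 = 11+8 = 19
ES_Task 4 = 4; EF_Task 4 = 4+5 = 9
ES_Task 5 = max(EF_Task 1=4, EF_Task 2=11) = 11; EF_Task 5 = 11+4 = 15
ES_Task 6 = max(EF_Task 1=4, EF_Task 5=15) = 15; EF_Task 6 = 15+12 = 27
ES_Task 7 = max(EF_Task 1=4, EF_Task 3=19, EF_Task 4=9, EF_Task 6=27) = 27; EF_Task 7 = 27+4 = 31
Expected project duration μ = 31 hours. Critical path: Task 2 → Task 5 → Task 6 → Task 7.

Variance along critical path = 4.000 + 1.000 + 9.000 + 1.000 = 15.000
σ = √15.000 = 3.873 hours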